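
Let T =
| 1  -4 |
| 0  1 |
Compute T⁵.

T = I + N where N = [[0, -4], [0, 0]] is strictly upper-triangular, so N² = 0.
(I + N)⁵ = I + 5·N = [[1, -20], [0, 1]].

[[1, -20], [0, 1]]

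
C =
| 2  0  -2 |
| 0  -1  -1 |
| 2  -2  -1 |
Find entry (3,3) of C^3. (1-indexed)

-7

C^2 = [[0, 4, -2], [-2, 3, 2], [2, 4, -1]]
C^3 = [[-4, 0, -2], [0, -7, -1], [2, -2, -7]]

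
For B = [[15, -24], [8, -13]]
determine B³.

[[111, -168], [56, -85]]

tr B = 2 and det B = -3, so the characteristic polynomial is λ² − (2)λ + (-3) with roots 3 and -1.
Eigenvectors give P = [[2, -3], [1, -2]] with P⁻¹ = [[2, -3], [1, -2]], and B = P·diag(3, -1)·P⁻¹.
Then B³ = P·diag(27, -1)·P⁻¹ = [[54, 3], [27, 2]] · [[2, -3], [1, -2]] = [[111, -168], [56, -85]].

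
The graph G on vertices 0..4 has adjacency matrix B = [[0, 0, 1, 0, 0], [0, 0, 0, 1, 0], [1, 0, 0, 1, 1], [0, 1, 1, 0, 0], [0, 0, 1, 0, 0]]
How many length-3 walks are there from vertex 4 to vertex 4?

The number of length-3 walks from vertex 4 to vertex 4 is entry (4,4) of B³, where B is the adjacency matrix.
B² = [[1, 0, 0, 1, 1], [0, 1, 1, 0, 0], [0, 1, 3, 0, 0], [1, 0, 0, 2, 1], [1, 0, 0, 1, 1]]
B³ = [[0, 1, 3, 0, 0], [1, 0, 0, 2, 1], [3, 0, 0, 4, 3], [0, 2, 4, 0, 0], [0, 1, 3, 0, 0]]

0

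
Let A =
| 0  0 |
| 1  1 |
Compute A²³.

A² = A (a projection; rank 1, trace 1), so A²³ = A.

[[0, 0], [1, 1]]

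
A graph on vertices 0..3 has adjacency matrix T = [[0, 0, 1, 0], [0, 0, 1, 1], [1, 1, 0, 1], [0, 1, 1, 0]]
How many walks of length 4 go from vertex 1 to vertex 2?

The number of length-4 walks from vertex 1 to vertex 2 is entry (1,2) of T⁴, where T is the adjacency matrix.
T² = [[1, 1, 0, 1], [1, 2, 1, 1], [0, 1, 3, 1], [1, 1, 1, 2]]
T³ = [[0, 1, 3, 1], [1, 2, 4, 3], [3, 4, 2, 4], [1, 3, 4, 2]]
T⁴ = [[3, 4, 2, 4], [4, 7, 6, 6], [2, 6, 11, 6], [4, 6, 6, 7]]

6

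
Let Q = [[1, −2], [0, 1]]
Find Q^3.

Q = I + N where N = [[0, −2], [0, 0]] is strictly upper-triangular, so N^2 = 0.
(I + N)^3 = I + 3·N = [[1, −6], [0, 1]].

[[1, −6], [0, 1]]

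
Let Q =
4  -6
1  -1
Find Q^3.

tr Q = 3 and det Q = 2, so the characteristic polynomial is λ² − (3)λ + (2) with roots 1 and 2.
Eigenvectors give P = [[2, 3], [1, 1]] with P⁻¹ = [[-1, 3], [1, -2]], and Q = P·diag(1, 2)·P⁻¹.
Then Q^3 = P·diag(1, 8)·P⁻¹ = [[2, 24], [1, 8]] · [[-1, 3], [1, -2]] = [[22, -42], [7, -13]].

[[22, -42], [7, -13]]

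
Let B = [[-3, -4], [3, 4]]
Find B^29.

B² = B (a projection; rank 1, trace 1), so B^29 = B.

[[-3, -4], [3, 4]]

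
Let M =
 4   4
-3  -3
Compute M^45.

[[4, 4], [-3, -3]]

M² = M (a projection; rank 1, trace 1), so M^45 = M.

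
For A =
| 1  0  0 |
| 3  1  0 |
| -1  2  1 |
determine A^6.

A = I + N where N = [[0, 0, 0], [3, 0, 0], [-1, 2, 0]] is strictly lower-triangular, so N^3 = 0.
(I + N)^6 = I + 6·N + 15·N^2 = [[1, 0, 0], [18, 1, 0], [84, 12, 1]].

[[1, 0, 0], [18, 1, 0], [84, 12, 1]]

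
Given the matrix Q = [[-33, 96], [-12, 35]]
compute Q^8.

tr Q = 2 and det Q = -3, so the characteristic polynomial is λ² − (2)λ + (-3) with roots -1 and 3.
Eigenvectors give P = [[3, -8], [1, -3]] with P⁻¹ = [[3, -8], [1, -3]], and Q = P·diag(-1, 3)·P⁻¹.
Then Q^8 = P·diag(1, 6561)·P⁻¹ = [[3, -52488], [1, -19683]] · [[3, -8], [1, -3]] = [[-52479, 157440], [-19680, 59041]].

[[-52479, 157440], [-19680, 59041]]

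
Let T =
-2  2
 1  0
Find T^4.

[[44, -32], [-16, 12]]

T^2 = [[6, -4], [-2, 2]]
T^3 = [[-16, 12], [6, -4]]
T^4 = [[44, -32], [-16, 12]]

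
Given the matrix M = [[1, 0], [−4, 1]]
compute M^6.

[[1, 0], [−24, 1]]

M = I + N where N = [[0, 0], [−4, 0]] is strictly lower-triangular, so N^2 = 0.
(I + N)^6 = I + 6·N = [[1, 0], [−24, 1]].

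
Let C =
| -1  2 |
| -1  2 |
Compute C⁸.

C² = C (a projection; rank 1, trace 1), so C⁸ = C.

[[-1, 2], [-1, 2]]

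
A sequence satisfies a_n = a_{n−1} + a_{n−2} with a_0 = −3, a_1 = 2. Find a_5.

With companion matrix A = [[1, 1], [1, 0]], [a_n, a_{n−1}]ᵀ = A·[a_{n−1}, a_{n−2}]ᵀ, so [a_5, a_4]ᵀ = A⁴·[a_1, a_0]ᵀ.
A⁴ = [[5, 3], [3, 2]], giving [a_5, a_4]ᵀ = [[1], [0]].

1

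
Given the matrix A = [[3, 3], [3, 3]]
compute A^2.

[[18, 18], [18, 18]]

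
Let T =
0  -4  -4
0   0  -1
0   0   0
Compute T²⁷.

[[0, 0, 0], [0, 0, 0], [0, 0, 0]]

T is strictly triangular, hence nilpotent: T³ = 0, so T²⁷ = 0.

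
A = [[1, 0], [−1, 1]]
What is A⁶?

A = I + N where N = [[0, 0], [−1, 0]] is strictly lower-triangular, so N² = 0.
(I + N)⁶ = I + 6·N = [[1, 0], [−6, 1]].

[[1, 0], [−6, 1]]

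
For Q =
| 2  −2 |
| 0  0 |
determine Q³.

Q² = [[4, −4], [0, 0]]
Q³ = [[8, −8], [0, 0]]

[[8, −8], [0, 0]]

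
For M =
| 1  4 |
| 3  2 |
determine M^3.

M^2 = [[13, 12], [9, 16]]
M^3 = [[49, 76], [57, 68]]

[[49, 76], [57, 68]]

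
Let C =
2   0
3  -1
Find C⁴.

[[16, 0], [15, 1]]

tr C = 1 and det C = -2, so the characteristic polynomial is λ² − (1)λ + (-2) with roots -1 and 2.
Eigenvectors give P = [[0, 1], [-1, 1]] with P⁻¹ = [[1, -1], [1, 0]], and C = P·diag(-1, 2)·P⁻¹.
Then C⁴ = P·diag(1, 16)·P⁻¹ = [[0, 16], [-1, 16]] · [[1, -1], [1, 0]] = [[16, 0], [15, 1]].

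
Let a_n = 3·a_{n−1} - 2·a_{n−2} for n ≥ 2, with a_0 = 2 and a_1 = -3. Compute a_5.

-153

With companion matrix A = [[3, -2], [1, 0]], [a_n, a_{n−1}]ᵀ = A·[a_{n−1}, a_{n−2}]ᵀ, so [a_5, a_4]ᵀ = A^4·[a_1, a_0]ᵀ.
A^4 = [[31, -30], [15, -14]], giving [a_5, a_4]ᵀ = [[-153], [-73]].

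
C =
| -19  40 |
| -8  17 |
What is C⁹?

[[-98419, 196840], [-39368, 78737]]

tr C = -2 and det C = -3, so the characteristic polynomial is λ² − (-2)λ + (-3) with roots 1 and -3.
Eigenvectors give P = [[2, 5], [1, 2]] with P⁻¹ = [[-2, 5], [1, -2]], and C = P·diag(1, -3)·P⁻¹.
Then C⁹ = P·diag(1, -19683)·P⁻¹ = [[2, -98415], [1, -39366]] · [[-2, 5], [1, -2]] = [[-98419, 196840], [-39368, 78737]].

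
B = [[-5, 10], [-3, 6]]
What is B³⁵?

B² = B (a projection; rank 1, trace 1), so B³⁵ = B.

[[-5, 10], [-3, 6]]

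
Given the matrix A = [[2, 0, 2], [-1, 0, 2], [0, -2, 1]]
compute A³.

A² = [[4, -4, 6], [-2, -4, 0], [2, -2, -3]]
A³ = [[12, -12, 6], [0, 0, -12], [6, 6, -3]]

[[12, -12, 6], [0, 0, -12], [6, 6, -3]]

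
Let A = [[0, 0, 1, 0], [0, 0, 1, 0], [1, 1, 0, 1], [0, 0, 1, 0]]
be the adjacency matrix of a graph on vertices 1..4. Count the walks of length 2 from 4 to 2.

1

The number of length-2 walks from vertex 4 to vertex 2 is entry (4,2) of A², where A is the adjacency matrix.
A² = [[1, 1, 0, 1], [1, 1, 0, 1], [0, 0, 3, 0], [1, 1, 0, 1]]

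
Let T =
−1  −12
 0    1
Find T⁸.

[[1, 0], [0, 1]]

T² = I (check: tr T = 0 and det T = −1), so T⁸ = I since 8 is even.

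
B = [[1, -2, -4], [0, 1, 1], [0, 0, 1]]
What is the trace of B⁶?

3

B = I + N where N = [[0, -2, -4], [0, 0, 1], [0, 0, 0]] is strictly upper-triangular, so N³ = 0.
(I + N)⁶ = I + 6·N + 15·N² = [[1, -12, -54], [0, 1, 6], [0, 0, 1]].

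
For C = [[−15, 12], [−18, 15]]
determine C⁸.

tr C = 0 and det C = −9, so the characteristic polynomial is λ² − (0)λ + (−9) with roots 3 and −3.
Eigenvectors give P = [[−2, −1], [−3, −1]] with P⁻¹ = [[1, −1], [−3, 2]], and C = P·diag(3, −3)·P⁻¹.
Then C⁸ = P·diag(6561, 6561)·P⁻¹ = [[−13122, −6561], [−19683, −6561]] · [[1, −1], [−3, 2]] = [[6561, 0], [0, 6561]].

[[6561, 0], [0, 6561]]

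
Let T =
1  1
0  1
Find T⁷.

[[1, 7], [0, 1]]

T = I + N where N = [[0, 1], [0, 0]] is strictly upper-triangular, so N² = 0.
(I + N)⁷ = I + 7·N = [[1, 7], [0, 1]].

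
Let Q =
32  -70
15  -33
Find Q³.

[[218, -490], [105, -237]]

tr Q = -1 and det Q = -6, so the characteristic polynomial is λ² − (-1)λ + (-6) with roots 2 and -3.
Eigenvectors give P = [[7, -2], [3, -1]] with P⁻¹ = [[1, -2], [3, -7]], and Q = P·diag(2, -3)·P⁻¹.
Then Q³ = P·diag(8, -27)·P⁻¹ = [[56, 54], [24, 27]] · [[1, -2], [3, -7]] = [[218, -490], [105, -237]].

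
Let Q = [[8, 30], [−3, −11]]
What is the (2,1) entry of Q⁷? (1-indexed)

−381

tr Q = −3 and det Q = 2, so the characteristic polynomial is λ² − (−3)λ + (2) with roots −1 and −2.
Eigenvectors give P = [[−10, −3], [3, 1]] with P⁻¹ = [[−1, −3], [3, 10]], and Q = P·diag(−1, −2)·P⁻¹.
Then Q⁷ = P·diag(−1, −128)·P⁻¹ = [[10, 384], [−3, −128]] · [[−1, −3], [3, 10]] = [[1142, 3810], [−381, −1271]].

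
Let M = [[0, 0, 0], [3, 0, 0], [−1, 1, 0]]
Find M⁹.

M is strictly triangular, hence nilpotent: M³ = 0, so M⁹ = 0.

[[0, 0, 0], [0, 0, 0], [0, 0, 0]]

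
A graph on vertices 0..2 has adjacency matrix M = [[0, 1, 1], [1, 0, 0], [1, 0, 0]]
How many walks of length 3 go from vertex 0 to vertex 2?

2

The number of length-3 walks from vertex 0 to vertex 2 is entry (0,2) of M³, where M is the adjacency matrix.
M² = [[2, 0, 0], [0, 1, 1], [0, 1, 1]]
M³ = [[0, 2, 2], [2, 0, 0], [2, 0, 0]]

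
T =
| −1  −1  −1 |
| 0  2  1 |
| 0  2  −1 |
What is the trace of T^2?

10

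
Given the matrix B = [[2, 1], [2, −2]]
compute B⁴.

[[36, 0], [0, 36]]

B² = [[6, 0], [0, 6]]
B³ = [[12, 6], [12, −12]]
B⁴ = [[36, 0], [0, 36]]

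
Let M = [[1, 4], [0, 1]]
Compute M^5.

M = I + N where N = [[0, 4], [0, 0]] is strictly upper-triangular, so N^2 = 0.
(I + N)^5 = I + 5·N = [[1, 20], [0, 1]].

[[1, 20], [0, 1]]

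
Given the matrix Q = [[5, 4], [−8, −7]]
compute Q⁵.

[[245, 244], [−488, −487]]

tr Q = −2 and det Q = −3, so the characteristic polynomial is λ² − (−2)λ + (−3) with roots 1 and −3.
Eigenvectors give P = [[−1, −1], [1, 2]] with P⁻¹ = [[−2, −1], [1, 1]], and Q = P·diag(1, −3)·P⁻¹.
Then Q⁵ = P·diag(1, −243)·P⁻¹ = [[−1, 243], [1, −486]] · [[−2, −1], [1, 1]] = [[245, 244], [−488, −487]].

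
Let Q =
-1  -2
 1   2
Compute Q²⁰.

Q² = Q (a projection; rank 1, trace 1), so Q²⁰ = Q.

[[-1, -2], [1, 2]]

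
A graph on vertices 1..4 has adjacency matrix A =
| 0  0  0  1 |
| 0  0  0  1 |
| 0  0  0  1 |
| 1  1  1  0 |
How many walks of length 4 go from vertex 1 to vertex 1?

The number of length-4 walks from vertex 1 to vertex 1 is entry (1,1) of A⁴, where A is the adjacency matrix.
A² = [[1, 1, 1, 0], [1, 1, 1, 0], [1, 1, 1, 0], [0, 0, 0, 3]]
A³ = [[0, 0, 0, 3], [0, 0, 0, 3], [0, 0, 0, 3], [3, 3, 3, 0]]
A⁴ = [[3, 3, 3, 0], [3, 3, 3, 0], [3, 3, 3, 0], [0, 0, 0, 9]]

3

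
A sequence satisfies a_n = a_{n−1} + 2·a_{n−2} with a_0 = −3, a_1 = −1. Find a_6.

−87

With companion matrix C = [[1, 2], [1, 0]], [a_n, a_{n−1}]ᵀ = C·[a_{n−1}, a_{n−2}]ᵀ, so [a_6, a_5]ᵀ = C^5·[a_1, a_0]ᵀ.
C^5 = [[21, 22], [11, 10]], giving [a_6, a_5]ᵀ = [[−87], [−41]].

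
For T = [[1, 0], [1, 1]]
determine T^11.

[[1, 0], [11, 1]]

T = I + N where N = [[0, 0], [1, 0]] is strictly lower-triangular, so N^2 = 0.
(I + N)^11 = I + 11·N = [[1, 0], [11, 1]].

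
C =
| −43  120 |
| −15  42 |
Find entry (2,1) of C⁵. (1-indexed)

−825

tr C = −1 and det C = −6, so the characteristic polynomial is λ² − (−1)λ + (−6) with roots −3 and 2.
Eigenvectors give P = [[3, −8], [1, −3]] with P⁻¹ = [[3, −8], [1, −3]], and C = P·diag(−3, 2)·P⁻¹.
Then C⁵ = P·diag(−243, 32)·P⁻¹ = [[−729, −256], [−243, −96]] · [[3, −8], [1, −3]] = [[−2443, 6600], [−825, 2232]].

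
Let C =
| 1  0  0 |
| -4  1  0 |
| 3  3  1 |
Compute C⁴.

C = I + N where N = [[0, 0, 0], [-4, 0, 0], [3, 3, 0]] is strictly lower-triangular, so N³ = 0.
(I + N)⁴ = I + 4·N + 6·N² = [[1, 0, 0], [-16, 1, 0], [-60, 12, 1]].

[[1, 0, 0], [-16, 1, 0], [-60, 12, 1]]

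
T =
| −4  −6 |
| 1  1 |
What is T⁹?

[[−1534, −3066], [511, 1021]]

tr T = −3 and det T = 2, so the characteristic polynomial is λ² − (−3)λ + (2) with roots −1 and −2.
Eigenvectors give P = [[−2, 3], [1, −1]] with P⁻¹ = [[1, 3], [1, 2]], and T = P·diag(−1, −2)·P⁻¹.
Then T⁹ = P·diag(−1, −512)·P⁻¹ = [[2, −1536], [−1, 512]] · [[1, 3], [1, 2]] = [[−1534, −3066], [511, 1021]].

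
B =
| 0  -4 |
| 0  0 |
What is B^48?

B is strictly triangular, hence nilpotent: B^2 = 0, so B^48 = 0.

[[0, 0], [0, 0]]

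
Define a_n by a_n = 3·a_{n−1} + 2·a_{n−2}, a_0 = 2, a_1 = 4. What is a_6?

2536

With companion matrix B = [[3, 2], [1, 0]], [a_n, a_{n−1}]ᵀ = B·[a_{n−1}, a_{n−2}]ᵀ, so [a_6, a_5]ᵀ = B⁵·[a_1, a_0]ᵀ.
B⁵ = [[495, 278], [139, 78]], giving [a_6, a_5]ᵀ = [[2536], [712]].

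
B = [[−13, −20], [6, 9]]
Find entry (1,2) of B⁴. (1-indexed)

tr B = −4 and det B = 3, so the characteristic polynomial is λ² − (−4)λ + (3) with roots −3 and −1.
Eigenvectors give P = [[2, 5], [−1, −3]] with P⁻¹ = [[3, 5], [−1, −2]], and B = P·diag(−3, −1)·P⁻¹.
Then B⁴ = P·diag(81, 1)·P⁻¹ = [[162, 5], [−81, −3]] · [[3, 5], [−1, −2]] = [[481, 800], [−240, −399]].

800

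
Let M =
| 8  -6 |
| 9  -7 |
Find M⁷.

[[386, -258], [387, -259]]

tr M = 1 and det M = -2, so the characteristic polynomial is λ² − (1)λ + (-2) with roots 2 and -1.
Eigenvectors give P = [[1, -2], [1, -3]] with P⁻¹ = [[3, -2], [1, -1]], and M = P·diag(2, -1)·P⁻¹.
Then M⁷ = P·diag(128, -1)·P⁻¹ = [[128, 2], [128, 3]] · [[3, -2], [1, -1]] = [[386, -258], [387, -259]].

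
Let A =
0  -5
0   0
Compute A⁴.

[[0, 0], [0, 0]]

A is strictly triangular, hence nilpotent: A² = 0, so A⁴ = 0.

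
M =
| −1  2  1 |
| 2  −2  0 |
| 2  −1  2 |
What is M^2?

[[7, −7, 1], [−6, 8, 2], [0, 4, 6]]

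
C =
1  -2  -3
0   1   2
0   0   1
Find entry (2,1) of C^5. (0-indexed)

0

C = I + N where N = [[0, -2, -3], [0, 0, 2], [0, 0, 0]] is strictly upper-triangular, so N^3 = 0.
(I + N)^5 = I + 5·N + 10·N^2 = [[1, -10, -55], [0, 1, 10], [0, 0, 1]].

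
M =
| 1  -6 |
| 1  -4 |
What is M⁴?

tr M = -3 and det M = 2, so the characteristic polynomial is λ² − (-3)λ + (2) with roots -1 and -2.
Eigenvectors give P = [[-3, 2], [-1, 1]] with P⁻¹ = [[-1, 2], [-1, 3]], and M = P·diag(-1, -2)·P⁻¹.
Then M⁴ = P·diag(1, 16)·P⁻¹ = [[-3, 32], [-1, 16]] · [[-1, 2], [-1, 3]] = [[-29, 90], [-15, 46]].

[[-29, 90], [-15, 46]]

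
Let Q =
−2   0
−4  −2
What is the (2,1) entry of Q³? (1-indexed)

−48

Q² = [[4, 0], [16, 4]]
Q³ = [[−8, 0], [−48, −8]]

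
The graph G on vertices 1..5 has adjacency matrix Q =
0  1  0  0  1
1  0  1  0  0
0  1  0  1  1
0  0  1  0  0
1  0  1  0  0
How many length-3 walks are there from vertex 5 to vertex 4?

The number of length-3 walks from vertex 5 to vertex 4 is entry (5,4) of Q^3, where Q is the adjacency matrix.
Q^2 = [[2, 0, 2, 0, 0], [0, 2, 0, 1, 2], [2, 0, 3, 0, 0], [0, 1, 0, 1, 1], [0, 2, 0, 1, 2]]
Q^3 = [[0, 4, 0, 2, 4], [4, 0, 5, 0, 0], [0, 5, 0, 3, 5], [2, 0, 3, 0, 0], [4, 0, 5, 0, 0]]

0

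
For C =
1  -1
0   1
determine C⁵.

C = I + N where N = [[0, -1], [0, 0]] is strictly upper-triangular, so N² = 0.
(I + N)⁵ = I + 5·N = [[1, -5], [0, 1]].

[[1, -5], [0, 1]]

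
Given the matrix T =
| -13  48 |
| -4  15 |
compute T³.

tr T = 2 and det T = -3, so the characteristic polynomial is λ² − (2)λ + (-3) with roots 3 and -1.
Eigenvectors give P = [[3, 4], [1, 1]] with P⁻¹ = [[-1, 4], [1, -3]], and T = P·diag(3, -1)·P⁻¹.
Then T³ = P·diag(27, -1)·P⁻¹ = [[81, -4], [27, -1]] · [[-1, 4], [1, -3]] = [[-85, 336], [-28, 111]].

[[-85, 336], [-28, 111]]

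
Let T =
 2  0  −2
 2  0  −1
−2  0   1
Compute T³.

T² = [[8, 0, −6], [6, 0, −5], [−6, 0, 5]]
T³ = [[28, 0, −22], [22, 0, −17], [−22, 0, 17]]

[[28, 0, −22], [22, 0, −17], [−22, 0, 17]]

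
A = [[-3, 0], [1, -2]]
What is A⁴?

[[81, 0], [-65, 16]]

tr A = -5 and det A = 6, so the characteristic polynomial is λ² − (-5)λ + (6) with roots -2 and -3.
Eigenvectors give P = [[0, -1], [-1, 1]] with P⁻¹ = [[-1, -1], [-1, 0]], and A = P·diag(-2, -3)·P⁻¹.
Then A⁴ = P·diag(16, 81)·P⁻¹ = [[0, -81], [-16, 81]] · [[-1, -1], [-1, 0]] = [[81, 0], [-65, 16]].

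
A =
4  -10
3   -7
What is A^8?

[[-1274, 2550], [-765, 1531]]

tr A = -3 and det A = 2, so the characteristic polynomial is λ² − (-3)λ + (2) with roots -2 and -1.
Eigenvectors give P = [[-5, 2], [-3, 1]] with P⁻¹ = [[1, -2], [3, -5]], and A = P·diag(-2, -1)·P⁻¹.
Then A^8 = P·diag(256, 1)·P⁻¹ = [[-1280, 2], [-768, 1]] · [[1, -2], [3, -5]] = [[-1274, 2550], [-765, 1531]].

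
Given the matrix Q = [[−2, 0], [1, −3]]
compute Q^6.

[[64, 0], [−665, 729]]

tr Q = −5 and det Q = 6, so the characteristic polynomial is λ² − (−5)λ + (6) with roots −2 and −3.
Eigenvectors give P = [[−1, 0], [−1, −1]] with P⁻¹ = [[−1, 0], [1, −1]], and Q = P·diag(−2, −3)·P⁻¹.
Then Q^6 = P·diag(64, 729)·P⁻¹ = [[−64, 0], [−64, −729]] · [[−1, 0], [1, −1]] = [[64, 0], [−665, 729]].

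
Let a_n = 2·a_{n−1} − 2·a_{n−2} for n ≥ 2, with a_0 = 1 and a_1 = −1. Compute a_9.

−16

With companion matrix M = [[2, −2], [1, 0]], [a_n, a_{n−1}]ᵀ = M·[a_{n−1}, a_{n−2}]ᵀ, so [a_9, a_8]ᵀ = M⁸·[a_1, a_0]ᵀ.
M⁸ = [[16, 0], [0, 16]], giving [a_9, a_8]ᵀ = [[−16], [16]].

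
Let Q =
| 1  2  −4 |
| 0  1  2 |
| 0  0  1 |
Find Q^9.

[[1, 18, 108], [0, 1, 18], [0, 0, 1]]

Q = I + N where N = [[0, 2, −4], [0, 0, 2], [0, 0, 0]] is strictly upper-triangular, so N^3 = 0.
(I + N)^9 = I + 9·N + 36·N^2 = [[1, 18, 108], [0, 1, 18], [0, 0, 1]].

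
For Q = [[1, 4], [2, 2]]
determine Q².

[[9, 12], [6, 12]]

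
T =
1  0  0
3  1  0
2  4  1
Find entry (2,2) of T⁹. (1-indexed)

1

T = I + N where N = [[0, 0, 0], [3, 0, 0], [2, 4, 0]] is strictly lower-triangular, so N³ = 0.
(I + N)⁹ = I + 9·N + 36·N² = [[1, 0, 0], [27, 1, 0], [450, 36, 1]].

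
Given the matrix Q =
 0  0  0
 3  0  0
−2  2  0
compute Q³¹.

[[0, 0, 0], [0, 0, 0], [0, 0, 0]]

Q is strictly triangular, hence nilpotent: Q³ = 0, so Q³¹ = 0.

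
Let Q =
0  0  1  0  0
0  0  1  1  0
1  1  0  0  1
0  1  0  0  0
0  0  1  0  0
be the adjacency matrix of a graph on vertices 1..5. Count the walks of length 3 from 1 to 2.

0

The number of length-3 walks from vertex 1 to vertex 2 is entry (1,2) of Q³, where Q is the adjacency matrix.
Q² = [[1, 1, 0, 0, 1], [1, 2, 0, 0, 1], [0, 0, 3, 1, 0], [0, 0, 1, 1, 0], [1, 1, 0, 0, 1]]
Q³ = [[0, 0, 3, 1, 0], [0, 0, 4, 2, 0], [3, 4, 0, 0, 3], [1, 2, 0, 0, 1], [0, 0, 3, 1, 0]]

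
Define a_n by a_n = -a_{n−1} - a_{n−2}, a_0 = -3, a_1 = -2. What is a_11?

5

With companion matrix B = [[-1, -1], [1, 0]], [a_n, a_{n−1}]ᵀ = B·[a_{n−1}, a_{n−2}]ᵀ, so [a_11, a_10]ᵀ = B¹⁰·[a_1, a_0]ᵀ.
B¹⁰ = [[-1, -1], [1, 0]], giving [a_11, a_10]ᵀ = [[5], [-2]].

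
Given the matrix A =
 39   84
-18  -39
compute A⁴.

tr A = 0 and det A = -9, so the characteristic polynomial is λ² − (0)λ + (-9) with roots 3 and -3.
Eigenvectors give P = [[7, -2], [-3, 1]] with P⁻¹ = [[1, 2], [3, 7]], and A = P·diag(3, -3)·P⁻¹.
Then A⁴ = P·diag(81, 81)·P⁻¹ = [[567, -162], [-243, 81]] · [[1, 2], [3, 7]] = [[81, 0], [0, 81]].

[[81, 0], [0, 81]]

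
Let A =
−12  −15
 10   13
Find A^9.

[[−40902, −60585], [40390, 60073]]

tr A = 1 and det A = −6, so the characteristic polynomial is λ² − (1)λ + (−6) with roots 3 and −2.
Eigenvectors give P = [[−1, 3], [1, −2]] with P⁻¹ = [[2, 3], [1, 1]], and A = P·diag(3, −2)·P⁻¹.
Then A^9 = P·diag(19683, −512)·P⁻¹ = [[−19683, −1536], [19683, 1024]] · [[2, 3], [1, 1]] = [[−40902, −60585], [40390, 60073]].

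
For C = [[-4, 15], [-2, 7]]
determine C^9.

tr C = 3 and det C = 2, so the characteristic polynomial is λ² − (3)λ + (2) with roots 1 and 2.
Eigenvectors give P = [[-3, 5], [-1, 2]] with P⁻¹ = [[-2, 5], [-1, 3]], and C = P·diag(1, 2)·P⁻¹.
Then C^9 = P·diag(1, 512)·P⁻¹ = [[-3, 2560], [-1, 1024]] · [[-2, 5], [-1, 3]] = [[-2554, 7665], [-1022, 3067]].

[[-2554, 7665], [-1022, 3067]]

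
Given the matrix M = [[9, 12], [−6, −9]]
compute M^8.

tr M = 0 and det M = −9, so the characteristic polynomial is λ² − (0)λ + (−9) with roots 3 and −3.
Eigenvectors give P = [[2, −1], [−1, 1]] with P⁻¹ = [[1, 1], [1, 2]], and M = P·diag(3, −3)·P⁻¹.
Then M^8 = P·diag(6561, 6561)·P⁻¹ = [[13122, −6561], [−6561, 6561]] · [[1, 1], [1, 2]] = [[6561, 0], [0, 6561]].

[[6561, 0], [0, 6561]]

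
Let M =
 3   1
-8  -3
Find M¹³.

M² = I (check: tr M = 0 and det M = -1), so M¹³ = M since 13 is odd.

[[3, 1], [-8, -3]]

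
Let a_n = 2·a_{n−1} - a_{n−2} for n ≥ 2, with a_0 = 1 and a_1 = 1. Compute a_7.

1

With companion matrix A = [[2, -1], [1, 0]], [a_n, a_{n−1}]ᵀ = A·[a_{n−1}, a_{n−2}]ᵀ, so [a_7, a_6]ᵀ = A⁶·[a_1, a_0]ᵀ.
A⁶ = [[7, -6], [6, -5]], giving [a_7, a_6]ᵀ = [[1], [1]].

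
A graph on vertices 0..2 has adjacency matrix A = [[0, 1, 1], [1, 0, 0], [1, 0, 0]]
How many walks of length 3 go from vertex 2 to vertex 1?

The number of length-3 walks from vertex 2 to vertex 1 is entry (2,1) of A³, where A is the adjacency matrix.
A² = [[2, 0, 0], [0, 1, 1], [0, 1, 1]]
A³ = [[0, 2, 2], [2, 0, 0], [2, 0, 0]]

0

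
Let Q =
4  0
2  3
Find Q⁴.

Q² = [[16, 0], [14, 9]]
Q³ = [[64, 0], [74, 27]]
Q⁴ = [[256, 0], [350, 81]]

[[256, 0], [350, 81]]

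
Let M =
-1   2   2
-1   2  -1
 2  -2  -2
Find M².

[[3, -2, -8], [-3, 4, -2], [-4, 4, 10]]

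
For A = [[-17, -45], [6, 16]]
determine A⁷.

tr A = -1 and det A = -2, so the characteristic polynomial is λ² − (-1)λ + (-2) with roots 1 and -2.
Eigenvectors give P = [[-5, -3], [2, 1]] with P⁻¹ = [[1, 3], [-2, -5]], and A = P·diag(1, -2)·P⁻¹.
Then A⁷ = P·diag(1, -128)·P⁻¹ = [[-5, 384], [2, -128]] · [[1, 3], [-2, -5]] = [[-773, -1935], [258, 646]].

[[-773, -1935], [258, 646]]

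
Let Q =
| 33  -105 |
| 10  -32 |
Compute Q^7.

tr Q = 1 and det Q = -6, so the characteristic polynomial is λ² − (1)λ + (-6) with roots 3 and -2.
Eigenvectors give P = [[-7, 3], [-2, 1]] with P⁻¹ = [[-1, 3], [-2, 7]], and Q = P·diag(3, -2)·P⁻¹.
Then Q^7 = P·diag(2187, -128)·P⁻¹ = [[-15309, -384], [-4374, -128]] · [[-1, 3], [-2, 7]] = [[16077, -48615], [4630, -14018]].

[[16077, -48615], [4630, -14018]]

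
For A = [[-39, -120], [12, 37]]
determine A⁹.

tr A = -2 and det A = -3, so the characteristic polynomial is λ² − (-2)λ + (-3) with roots -3 and 1.
Eigenvectors give P = [[10, -3], [-3, 1]] with P⁻¹ = [[1, 3], [3, 10]], and A = P·diag(-3, 1)·P⁻¹.
Then A⁹ = P·diag(-19683, 1)·P⁻¹ = [[-196830, -3], [59049, 1]] · [[1, 3], [3, 10]] = [[-196839, -590520], [59052, 177157]].

[[-196839, -590520], [59052, 177157]]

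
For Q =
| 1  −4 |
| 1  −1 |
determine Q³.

[[−3, 12], [−3, 3]]

Q² = [[−3, 0], [0, −3]]
Q³ = [[−3, 12], [−3, 3]]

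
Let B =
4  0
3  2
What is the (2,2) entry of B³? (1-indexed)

B² = [[16, 0], [18, 4]]
B³ = [[64, 0], [84, 8]]

8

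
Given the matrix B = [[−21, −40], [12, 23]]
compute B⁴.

[[−399, −800], [240, 481]]

tr B = 2 and det B = −3, so the characteristic polynomial is λ² − (2)λ + (−3) with roots −1 and 3.
Eigenvectors give P = [[−2, −5], [1, 3]] with P⁻¹ = [[−3, −5], [1, 2]], and B = P·diag(−1, 3)·P⁻¹.
Then B⁴ = P·diag(1, 81)·P⁻¹ = [[−2, −405], [1, 243]] · [[−3, −5], [1, 2]] = [[−399, −800], [240, 481]].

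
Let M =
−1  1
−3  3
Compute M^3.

[[−4, 4], [−12, 12]]

M^2 = [[−2, 2], [−6, 6]]
M^3 = [[−4, 4], [−12, 12]]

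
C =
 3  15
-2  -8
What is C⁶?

tr C = -5 and det C = 6, so the characteristic polynomial is λ² − (-5)λ + (6) with roots -3 and -2.
Eigenvectors give P = [[5, -3], [-2, 1]] with P⁻¹ = [[-1, -3], [-2, -5]], and C = P·diag(-3, -2)·P⁻¹.
Then C⁶ = P·diag(729, 64)·P⁻¹ = [[3645, -192], [-1458, 64]] · [[-1, -3], [-2, -5]] = [[-3261, -9975], [1330, 4054]].

[[-3261, -9975], [1330, 4054]]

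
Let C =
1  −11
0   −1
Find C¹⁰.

C² = I (check: tr C = 0 and det C = −1), so C¹⁰ = I since 10 is even.

[[1, 0], [0, 1]]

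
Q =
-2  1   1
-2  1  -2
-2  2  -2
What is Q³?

[[10, -11, 10], [-2, 1, 16], [4, -4, 16]]

Q² = [[0, 1, -6], [6, -5, 0], [4, -4, -2]]
Q³ = [[10, -11, 10], [-2, 1, 16], [4, -4, 16]]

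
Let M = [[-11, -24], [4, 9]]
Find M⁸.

tr M = -2 and det M = -3, so the characteristic polynomial is λ² − (-2)λ + (-3) with roots 1 and -3.
Eigenvectors give P = [[-2, -3], [1, 1]] with P⁻¹ = [[1, 3], [-1, -2]], and M = P·diag(1, -3)·P⁻¹.
Then M⁸ = P·diag(1, 6561)·P⁻¹ = [[-2, -19683], [1, 6561]] · [[1, 3], [-1, -2]] = [[19681, 39360], [-6560, -13119]].

[[19681, 39360], [-6560, -13119]]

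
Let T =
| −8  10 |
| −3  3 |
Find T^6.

[[4054, −6650], [1995, −3261]]

tr T = −5 and det T = 6, so the characteristic polynomial is λ² − (−5)λ + (6) with roots −3 and −2.
Eigenvectors give P = [[2, −5], [1, −3]] with P⁻¹ = [[3, −5], [1, −2]], and T = P·diag(−3, −2)·P⁻¹.
Then T^6 = P·diag(729, 64)·P⁻¹ = [[1458, −320], [729, −192]] · [[3, −5], [1, −2]] = [[4054, −6650], [1995, −3261]].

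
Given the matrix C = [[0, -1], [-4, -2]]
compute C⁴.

[[32, 24], [96, 80]]

C² = [[4, 2], [8, 8]]
C³ = [[-8, -8], [-32, -24]]
C⁴ = [[32, 24], [96, 80]]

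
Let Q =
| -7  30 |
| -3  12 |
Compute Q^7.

[[-18403, 61770], [-6177, 20718]]

tr Q = 5 and det Q = 6, so the characteristic polynomial is λ² − (5)λ + (6) with roots 3 and 2.
Eigenvectors give P = [[3, 10], [1, 3]] with P⁻¹ = [[-3, 10], [1, -3]], and Q = P·diag(3, 2)·P⁻¹.
Then Q^7 = P·diag(2187, 128)·P⁻¹ = [[6561, 1280], [2187, 384]] · [[-3, 10], [1, -3]] = [[-18403, 61770], [-6177, 20718]].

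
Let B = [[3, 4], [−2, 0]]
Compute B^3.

B^2 = [[1, 12], [−6, −8]]
B^3 = [[−21, 4], [−2, −24]]

[[−21, 4], [−2, −24]]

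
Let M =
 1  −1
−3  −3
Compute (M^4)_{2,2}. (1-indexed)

M^2 = [[4, 2], [6, 12]]
M^3 = [[−2, −10], [−30, −42]]
M^4 = [[28, 32], [96, 156]]

156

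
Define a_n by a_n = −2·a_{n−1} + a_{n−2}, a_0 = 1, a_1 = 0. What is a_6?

With companion matrix C = [[−2, 1], [1, 0]], [a_n, a_{n−1}]ᵀ = C·[a_{n−1}, a_{n−2}]ᵀ, so [a_6, a_5]ᵀ = C⁵·[a_1, a_0]ᵀ.
C⁵ = [[−70, 29], [29, −12]], giving [a_6, a_5]ᵀ = [[29], [−12]].

29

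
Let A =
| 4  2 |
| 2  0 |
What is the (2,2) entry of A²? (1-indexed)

4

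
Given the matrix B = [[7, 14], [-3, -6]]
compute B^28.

[[7, 14], [-3, -6]]

B² = B (a projection; rank 1, trace 1), so B^28 = B.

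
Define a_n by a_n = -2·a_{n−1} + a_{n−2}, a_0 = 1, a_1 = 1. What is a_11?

3363

With companion matrix Q = [[-2, 1], [1, 0]], [a_n, a_{n−1}]ᵀ = Q·[a_{n−1}, a_{n−2}]ᵀ, so [a_11, a_10]ᵀ = Q¹⁰·[a_1, a_0]ᵀ.
Q¹⁰ = [[5741, -2378], [-2378, 985]], giving [a_11, a_10]ᵀ = [[3363], [-1393]].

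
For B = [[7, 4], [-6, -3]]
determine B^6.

[[2185, 1456], [-2184, -1455]]

tr B = 4 and det B = 3, so the characteristic polynomial is λ² − (4)λ + (3) with roots 3 and 1.
Eigenvectors give P = [[-1, -2], [1, 3]] with P⁻¹ = [[-3, -2], [1, 1]], and B = P·diag(3, 1)·P⁻¹.
Then B^6 = P·diag(729, 1)·P⁻¹ = [[-729, -2], [729, 3]] · [[-3, -2], [1, 1]] = [[2185, 1456], [-2184, -1455]].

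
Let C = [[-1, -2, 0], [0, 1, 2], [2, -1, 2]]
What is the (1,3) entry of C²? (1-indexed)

-4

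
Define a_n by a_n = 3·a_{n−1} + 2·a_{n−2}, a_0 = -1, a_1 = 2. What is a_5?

With companion matrix B = [[3, 2], [1, 0]], [a_n, a_{n−1}]ᵀ = B·[a_{n−1}, a_{n−2}]ᵀ, so [a_5, a_4]ᵀ = B⁴·[a_1, a_0]ᵀ.
B⁴ = [[139, 78], [39, 22]], giving [a_5, a_4]ᵀ = [[200], [56]].

200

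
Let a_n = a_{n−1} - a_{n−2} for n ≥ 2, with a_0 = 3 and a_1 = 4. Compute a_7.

With companion matrix T = [[1, -1], [1, 0]], [a_n, a_{n−1}]ᵀ = T·[a_{n−1}, a_{n−2}]ᵀ, so [a_7, a_6]ᵀ = T^6·[a_1, a_0]ᵀ.
T^6 = [[1, 0], [0, 1]], giving [a_7, a_6]ᵀ = [[4], [3]].

4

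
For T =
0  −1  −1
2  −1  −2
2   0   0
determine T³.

T² = [[−4, 1, 2], [−6, −1, 0], [0, −2, −2]]
T³ = [[6, 3, 2], [−2, 7, 8], [−8, 2, 4]]

[[6, 3, 2], [−2, 7, 8], [−8, 2, 4]]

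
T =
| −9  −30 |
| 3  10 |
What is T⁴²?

T² = T (a projection; rank 1, trace 1), so T⁴² = T.

[[−9, −30], [3, 10]]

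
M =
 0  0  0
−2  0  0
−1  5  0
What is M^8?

M is strictly triangular, hence nilpotent: M^3 = 0, so M^8 = 0.

[[0, 0, 0], [0, 0, 0], [0, 0, 0]]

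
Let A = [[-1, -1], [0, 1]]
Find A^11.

[[-1, -1], [0, 1]]

A² = I (check: tr A = 0 and det A = -1), so A^11 = A since 11 is odd.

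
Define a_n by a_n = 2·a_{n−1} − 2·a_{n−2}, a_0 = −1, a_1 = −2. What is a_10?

−32

With companion matrix B = [[2, −2], [1, 0]], [a_n, a_{n−1}]ᵀ = B·[a_{n−1}, a_{n−2}]ᵀ, so [a_10, a_9]ᵀ = B⁹·[a_1, a_0]ᵀ.
B⁹ = [[32, −32], [16, 0]], giving [a_10, a_9]ᵀ = [[−32], [−32]].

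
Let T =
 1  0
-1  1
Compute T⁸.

T = I + N where N = [[0, 0], [-1, 0]] is strictly lower-triangular, so N² = 0.
(I + N)⁸ = I + 8·N = [[1, 0], [-8, 1]].

[[1, 0], [-8, 1]]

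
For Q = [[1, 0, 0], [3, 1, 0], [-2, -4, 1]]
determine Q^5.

Q = I + N where N = [[0, 0, 0], [3, 0, 0], [-2, -4, 0]] is strictly lower-triangular, so N^3 = 0.
(I + N)^5 = I + 5·N + 10·N^2 = [[1, 0, 0], [15, 1, 0], [-130, -20, 1]].

[[1, 0, 0], [15, 1, 0], [-130, -20, 1]]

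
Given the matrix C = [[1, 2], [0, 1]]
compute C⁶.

C = I + N where N = [[0, 2], [0, 0]] is strictly upper-triangular, so N² = 0.
(I + N)⁶ = I + 6·N = [[1, 12], [0, 1]].

[[1, 12], [0, 1]]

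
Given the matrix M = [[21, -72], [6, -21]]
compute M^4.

tr M = 0 and det M = -9, so the characteristic polynomial is λ² − (0)λ + (-9) with roots -3 and 3.
Eigenvectors give P = [[3, 4], [1, 1]] with P⁻¹ = [[-1, 4], [1, -3]], and M = P·diag(-3, 3)·P⁻¹.
Then M^4 = P·diag(81, 81)·P⁻¹ = [[243, 324], [81, 81]] · [[-1, 4], [1, -3]] = [[81, 0], [0, 81]].

[[81, 0], [0, 81]]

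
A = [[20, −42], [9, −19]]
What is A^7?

[[902, −1806], [387, −775]]

tr A = 1 and det A = −2, so the characteristic polynomial is λ² − (1)λ + (−2) with roots −1 and 2.
Eigenvectors give P = [[2, 7], [1, 3]] with P⁻¹ = [[−3, 7], [1, −2]], and A = P·diag(−1, 2)·P⁻¹.
Then A^7 = P·diag(−1, 128)·P⁻¹ = [[−2, 896], [−1, 384]] · [[−3, 7], [1, −2]] = [[902, −1806], [387, −775]].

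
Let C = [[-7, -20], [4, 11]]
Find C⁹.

tr C = 4 and det C = 3, so the characteristic polynomial is λ² − (4)λ + (3) with roots 3 and 1.
Eigenvectors give P = [[-2, 5], [1, -2]] with P⁻¹ = [[2, 5], [1, 2]], and C = P·diag(3, 1)·P⁻¹.
Then C⁹ = P·diag(19683, 1)·P⁻¹ = [[-39366, 5], [19683, -2]] · [[2, 5], [1, 2]] = [[-78727, -196820], [39364, 98411]].

[[-78727, -196820], [39364, 98411]]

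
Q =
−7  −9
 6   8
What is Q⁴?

tr Q = 1 and det Q = −2, so the characteristic polynomial is λ² − (1)λ + (−2) with roots −1 and 2.
Eigenvectors give P = [[3, −1], [−2, 1]] with P⁻¹ = [[1, 1], [2, 3]], and Q = P·diag(−1, 2)·P⁻¹.
Then Q⁴ = P·diag(1, 16)·P⁻¹ = [[3, −16], [−2, 16]] · [[1, 1], [2, 3]] = [[−29, −45], [30, 46]].

[[−29, −45], [30, 46]]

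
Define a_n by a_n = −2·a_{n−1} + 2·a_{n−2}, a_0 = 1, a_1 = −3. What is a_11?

With companion matrix T = [[−2, 2], [1, 0]], [a_n, a_{n−1}]ᵀ = T·[a_{n−1}, a_{n−2}]ᵀ, so [a_11, a_10]ᵀ = T¹⁰·[a_1, a_0]ᵀ.
T¹⁰ = [[18272, −13376], [−6688, 4896]], giving [a_11, a_10]ᵀ = [[−68192], [24960]].

−68192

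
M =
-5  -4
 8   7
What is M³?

[[-29, -28], [56, 55]]

tr M = 2 and det M = -3, so the characteristic polynomial is λ² − (2)λ + (-3) with roots 3 and -1.
Eigenvectors give P = [[-1, -1], [2, 1]] with P⁻¹ = [[1, 1], [-2, -1]], and M = P·diag(3, -1)·P⁻¹.
Then M³ = P·diag(27, -1)·P⁻¹ = [[-27, 1], [54, -1]] · [[1, 1], [-2, -1]] = [[-29, -28], [56, 55]].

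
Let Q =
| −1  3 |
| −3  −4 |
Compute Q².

[[−8, −15], [15, 7]]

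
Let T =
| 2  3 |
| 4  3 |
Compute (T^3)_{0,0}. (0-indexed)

92

T^2 = [[16, 15], [20, 21]]
T^3 = [[92, 93], [124, 123]]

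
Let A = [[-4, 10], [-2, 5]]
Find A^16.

A² = A (a projection; rank 1, trace 1), so A^16 = A.

[[-4, 10], [-2, 5]]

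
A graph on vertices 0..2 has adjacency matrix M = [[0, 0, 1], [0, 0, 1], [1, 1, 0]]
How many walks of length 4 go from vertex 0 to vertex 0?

The number of length-4 walks from vertex 0 to vertex 0 is entry (0,0) of M⁴, where M is the adjacency matrix.
M² = [[1, 1, 0], [1, 1, 0], [0, 0, 2]]
M³ = [[0, 0, 2], [0, 0, 2], [2, 2, 0]]
M⁴ = [[2, 2, 0], [2, 2, 0], [0, 0, 4]]

2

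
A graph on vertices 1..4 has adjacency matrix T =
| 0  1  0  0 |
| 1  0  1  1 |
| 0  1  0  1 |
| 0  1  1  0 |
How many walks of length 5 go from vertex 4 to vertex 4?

12

The number of length-5 walks from vertex 4 to vertex 4 is entry (4,4) of T^5, where T is the adjacency matrix.
T^2 = [[1, 0, 1, 1], [0, 3, 1, 1], [1, 1, 2, 1], [1, 1, 1, 2]]
T^3 = [[0, 3, 1, 1], [3, 2, 4, 4], [1, 4, 2, 3], [1, 4, 3, 2]]
T^4 = [[3, 2, 4, 4], [2, 11, 6, 6], [4, 6, 7, 6], [4, 6, 6, 7]]
T^5 = [[2, 11, 6, 6], [11, 14, 17, 17], [6, 17, 12, 13], [6, 17, 13, 12]]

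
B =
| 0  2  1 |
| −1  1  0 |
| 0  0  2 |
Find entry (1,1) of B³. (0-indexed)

−3

B² = [[−2, 2, 2], [−1, −1, −1], [0, 0, 4]]
B³ = [[−2, −2, 2], [1, −3, −3], [0, 0, 8]]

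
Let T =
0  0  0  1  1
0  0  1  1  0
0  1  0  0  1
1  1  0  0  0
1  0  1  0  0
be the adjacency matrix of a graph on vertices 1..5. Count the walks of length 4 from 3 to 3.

6

The number of length-4 walks from vertex 3 to vertex 3 is entry (3,3) of T^4, where T is the adjacency matrix.
T^2 = [[2, 1, 1, 0, 0], [1, 2, 0, 0, 1], [1, 0, 2, 1, 0], [0, 0, 1, 2, 1], [0, 1, 0, 1, 2]]
T^3 = [[0, 1, 1, 3, 3], [1, 0, 3, 3, 1], [1, 3, 0, 1, 3], [3, 3, 1, 0, 1], [3, 1, 3, 1, 0]]
T^4 = [[6, 4, 4, 1, 1], [4, 6, 1, 1, 4], [4, 1, 6, 4, 1], [1, 1, 4, 6, 4], [1, 4, 1, 4, 6]]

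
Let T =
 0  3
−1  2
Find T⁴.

T² = [[−3, 6], [−2, 1]]
T³ = [[−6, 3], [−1, −4]]
T⁴ = [[−3, −12], [4, −11]]

[[−3, −12], [4, −11]]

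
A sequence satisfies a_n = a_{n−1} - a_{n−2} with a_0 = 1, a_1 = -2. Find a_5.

With companion matrix T = [[1, -1], [1, 0]], [a_n, a_{n−1}]ᵀ = T·[a_{n−1}, a_{n−2}]ᵀ, so [a_5, a_4]ᵀ = T⁴·[a_1, a_0]ᵀ.
T⁴ = [[-1, 1], [-1, 0]], giving [a_5, a_4]ᵀ = [[3], [2]].

3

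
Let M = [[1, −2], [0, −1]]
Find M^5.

[[1, −2], [0, −1]]

M² = I (check: tr M = 0 and det M = −1), so M^5 = M since 5 is odd.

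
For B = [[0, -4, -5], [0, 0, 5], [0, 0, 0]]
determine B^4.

B is strictly triangular, hence nilpotent: B^3 = 0, so B^4 = 0.

[[0, 0, 0], [0, 0, 0], [0, 0, 0]]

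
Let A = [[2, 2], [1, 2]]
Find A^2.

[[6, 8], [4, 6]]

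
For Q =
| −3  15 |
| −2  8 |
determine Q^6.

[[−3261, 9975], [−1330, 4054]]

tr Q = 5 and det Q = 6, so the characteristic polynomial is λ² − (5)λ + (6) with roots 3 and 2.
Eigenvectors give P = [[−5, 3], [−2, 1]] with P⁻¹ = [[1, −3], [2, −5]], and Q = P·diag(3, 2)·P⁻¹.
Then Q^6 = P·diag(729, 64)·P⁻¹ = [[−3645, 192], [−1458, 64]] · [[1, −3], [2, −5]] = [[−3261, 9975], [−1330, 4054]].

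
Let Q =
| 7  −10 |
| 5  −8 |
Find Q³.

[[43, −70], [35, −62]]

tr Q = −1 and det Q = −6, so the characteristic polynomial is λ² − (−1)λ + (−6) with roots −3 and 2.
Eigenvectors give P = [[1, 2], [1, 1]] with P⁻¹ = [[−1, 2], [1, −1]], and Q = P·diag(−3, 2)·P⁻¹.
Then Q³ = P·diag(−27, 8)·P⁻¹ = [[−27, 16], [−27, 8]] · [[−1, 2], [1, −1]] = [[43, −70], [35, −62]].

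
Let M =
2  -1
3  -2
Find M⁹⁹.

[[2, -1], [3, -2]]

M² = I (check: tr M = 0 and det M = -1), so M⁹⁹ = M since 99 is odd.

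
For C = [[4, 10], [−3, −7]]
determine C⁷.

[[634, 1270], [−381, −763]]

tr C = −3 and det C = 2, so the characteristic polynomial is λ² − (−3)λ + (2) with roots −2 and −1.
Eigenvectors give P = [[−5, −2], [3, 1]] with P⁻¹ = [[1, 2], [−3, −5]], and C = P·diag(−2, −1)·P⁻¹.
Then C⁷ = P·diag(−128, −1)·P⁻¹ = [[640, 2], [−384, −1]] · [[1, 2], [−3, −5]] = [[634, 1270], [−381, −763]].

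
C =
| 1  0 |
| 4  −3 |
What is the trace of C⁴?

tr C = −2 and det C = −3, so the characteristic polynomial is λ² − (−2)λ + (−3) with roots −3 and 1.
Eigenvectors give P = [[0, 1], [−1, 1]] with P⁻¹ = [[1, −1], [1, 0]], and C = P·diag(−3, 1)·P⁻¹.
Then C⁴ = P·diag(81, 1)·P⁻¹ = [[0, 1], [−81, 1]] · [[1, −1], [1, 0]] = [[1, 0], [−80, 81]].

82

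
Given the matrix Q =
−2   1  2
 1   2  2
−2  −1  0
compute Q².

[[1, −2, −2], [−4, 3, 6], [3, −4, −6]]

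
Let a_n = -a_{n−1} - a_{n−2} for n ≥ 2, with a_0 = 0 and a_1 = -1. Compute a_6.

0

With companion matrix A = [[-1, -1], [1, 0]], [a_n, a_{n−1}]ᵀ = A·[a_{n−1}, a_{n−2}]ᵀ, so [a_6, a_5]ᵀ = A⁵·[a_1, a_0]ᵀ.
A⁵ = [[0, 1], [-1, -1]], giving [a_6, a_5]ᵀ = [[0], [1]].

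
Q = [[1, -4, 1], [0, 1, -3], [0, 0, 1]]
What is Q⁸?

[[1, -32, 344], [0, 1, -24], [0, 0, 1]]

Q = I + N where N = [[0, -4, 1], [0, 0, -3], [0, 0, 0]] is strictly upper-triangular, so N³ = 0.
(I + N)⁸ = I + 8·N + 28·N² = [[1, -32, 344], [0, 1, -24], [0, 0, 1]].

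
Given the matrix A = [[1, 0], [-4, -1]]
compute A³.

[[1, 0], [-4, -1]]

A² = [[1, 0], [0, 1]]
A³ = [[1, 0], [-4, -1]]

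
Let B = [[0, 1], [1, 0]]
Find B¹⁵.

[[0, 1], [1, 0]]

B² = I (check: tr B = 0 and det B = -1), so B¹⁵ = B since 15 is odd.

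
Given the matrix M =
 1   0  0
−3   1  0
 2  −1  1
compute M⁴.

M = I + N where N = [[0, 0, 0], [−3, 0, 0], [2, −1, 0]] is strictly lower-triangular, so N³ = 0.
(I + N)⁴ = I + 4·N + 6·N² = [[1, 0, 0], [−12, 1, 0], [26, −4, 1]].

[[1, 0, 0], [−12, 1, 0], [26, −4, 1]]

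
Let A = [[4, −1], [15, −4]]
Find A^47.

[[4, −1], [15, −4]]

A² = I (check: tr A = 0 and det A = −1), so A^47 = A since 47 is odd.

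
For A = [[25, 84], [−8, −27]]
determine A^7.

[[13129, 45948], [−4376, −15315]]

tr A = −2 and det A = −3, so the characteristic polynomial is λ² − (−2)λ + (−3) with roots −3 and 1.
Eigenvectors give P = [[3, −7], [−1, 2]] with P⁻¹ = [[−2, −7], [−1, −3]], and A = P·diag(−3, 1)·P⁻¹.
Then A^7 = P·diag(−2187, 1)·P⁻¹ = [[−6561, −7], [2187, 2]] · [[−2, −7], [−1, −3]] = [[13129, 45948], [−4376, −15315]].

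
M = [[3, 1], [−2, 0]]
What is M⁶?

tr M = 3 and det M = 2, so the characteristic polynomial is λ² − (3)λ + (2) with roots 2 and 1.
Eigenvectors give P = [[1, −1], [−1, 2]] with P⁻¹ = [[2, 1], [1, 1]], and M = P·diag(2, 1)·P⁻¹.
Then M⁶ = P·diag(64, 1)·P⁻¹ = [[64, −1], [−64, 2]] · [[2, 1], [1, 1]] = [[127, 63], [−126, −62]].

[[127, 63], [−126, −62]]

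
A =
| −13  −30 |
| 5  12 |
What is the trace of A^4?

97

tr A = −1 and det A = −6, so the characteristic polynomial is λ² − (−1)λ + (−6) with roots 2 and −3.
Eigenvectors give P = [[−2, 3], [1, −1]] with P⁻¹ = [[1, 3], [1, 2]], and A = P·diag(2, −3)·P⁻¹.
Then A^4 = P·diag(16, 81)·P⁻¹ = [[−32, 243], [16, −81]] · [[1, 3], [1, 2]] = [[211, 390], [−65, −114]].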